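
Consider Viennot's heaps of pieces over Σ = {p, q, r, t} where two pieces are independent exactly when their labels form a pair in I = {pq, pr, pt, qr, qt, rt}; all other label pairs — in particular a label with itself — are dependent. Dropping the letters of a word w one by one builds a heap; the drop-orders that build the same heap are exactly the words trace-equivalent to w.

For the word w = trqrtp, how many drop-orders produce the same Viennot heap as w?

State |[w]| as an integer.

180

drop 0:t onto floor
drop 1:r onto floor
drop 2:q onto floor
drop 3:r onto {1:r}
drop 4:t onto {0:t}
drop 5:p onto floor
ground layer = {0:t, 1:r, 2:q, 5:p}
drop-orders for the pieces not yet dropped (sum over which currently-grounded one goes next):
  1 to go: {2} 1  {3} 1  {4} 1  {5} 1
  2 to go: {0,4} 1  {1,3} 1  {2,3} 2  {2,4} 2  {2,5} 2  {3,4} 2  {3,5} 2  {4,5} 2
  3 to go: {0,2,4} 3  {0,3,4} 3  {0,4,5} 3  {1,2,3} 3  {1,3,4} 3  {1,3,5} 3  {2,3,4} 6  {2,3,5} 6  {2,4,5} 6  {3,4,5} 6
  4 to go: {0,1,3,4} 6  {0,2,3,4} 12  {0,2,4,5} 12  {0,3,4,5} 12  {1,2,3,4} 12  {1,2,3,5} 12  {1,3,4,5} 12  {2,3,4,5} 24
  if 0:t drops first: 60 orders
  if 1:r drops first: 60 orders
  if 2:q drops first: 30 orders
  if 5:p drops first: 30 orders
heap linearizations: 180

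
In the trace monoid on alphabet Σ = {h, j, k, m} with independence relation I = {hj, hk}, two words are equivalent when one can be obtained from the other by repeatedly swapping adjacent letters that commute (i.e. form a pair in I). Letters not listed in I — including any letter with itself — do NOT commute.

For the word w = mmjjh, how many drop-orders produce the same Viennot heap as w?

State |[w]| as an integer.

drop 0:m onto floor
drop 1:m onto {0:m}
drop 2:j onto {1:m}
drop 3:j onto {2:j}
drop 4:h onto {1:m}
ground layer = {0:m}
drop-orders for the pieces not yet dropped (sum over which currently-grounded one goes next):
  1 to go: {3} 1  {4} 1
  2 to go: {2,3} 1  {3,4} 2
  3 to go: {2,3,4} 3
  if 0:m drops first: 3 orders

3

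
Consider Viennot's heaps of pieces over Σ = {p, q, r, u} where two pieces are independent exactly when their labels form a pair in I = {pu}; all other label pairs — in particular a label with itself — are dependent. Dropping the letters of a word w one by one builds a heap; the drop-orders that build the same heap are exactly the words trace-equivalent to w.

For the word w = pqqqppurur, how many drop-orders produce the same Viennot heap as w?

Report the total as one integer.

3

piece 0:p — minimal
piece 1:q rests on {0:p}
piece 2:q rests on {1:q}
piece 3:q rests on {2:q}
piece 4:p rests on {3:q}
piece 5:p rests on {4:p}
piece 6:u rests on {3:q}
piece 7:r rests on {5:p, 6:u}
piece 8:u rests on {7:r}
piece 9:r rests on {8:u}
minimal pieces: {0:p}
ways to finish when only these pieces remain (= sum over removing one remaining piece with nothing left below it):
  1 left: {9}→1
  2 left: {8,9}→1
  3 left: {7,8,9}→1
  4 left: {5,7,8,9}→1  {6,7,8,9}→1
  5 left: {4,5,7,8,9}→1  {5,6,7,8,9}→2
  6 left: {4,5,6,7,8,9}→3
  7 left: {3,4,5,6,7,8,9}→3
  8 left: {2,3,4,5,6,7,8,9}→3
  placing 0:p first → 3 extensions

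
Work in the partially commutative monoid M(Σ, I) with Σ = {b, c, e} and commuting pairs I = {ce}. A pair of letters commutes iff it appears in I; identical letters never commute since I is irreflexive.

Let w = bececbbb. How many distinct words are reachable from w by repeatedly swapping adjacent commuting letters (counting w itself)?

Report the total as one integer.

piece 0:b — minimal
piece 1:e rests on {0:b}
piece 2:c rests on {0:b}
piece 3:e rests on {1:e}
piece 4:c rests on {2:c}
piece 5:b rests on {3:e, 4:c}
piece 6:b rests on {5:b}
piece 7:b rests on {6:b}
minimal pieces: {0:b}
ways to finish when only these pieces remain (= sum over removing one remaining piece with nothing left below it):
  1 left: {7}→1
  2 left: {6,7}→1
  3 left: {5,6,7}→1
  4 left: {3,5,6,7}→1  {4,5,6,7}→1
  5 left: {1,3,5,6,7}→1  {2,4,5,6,7}→1  {3,4,5,6,7}→2
  6 left: {1,3,4,5,6,7}→3  {2,3,4,5,6,7}→3
  placing 0:b first → 6 extensions

6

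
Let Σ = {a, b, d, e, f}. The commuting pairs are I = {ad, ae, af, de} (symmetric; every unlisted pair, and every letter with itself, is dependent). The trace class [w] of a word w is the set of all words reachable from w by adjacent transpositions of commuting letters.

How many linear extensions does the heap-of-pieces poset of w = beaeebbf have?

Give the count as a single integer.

0(b) covers ∅
1(e) covers 0:b
2(a) covers 0:b
3(e) covers 1:e
4(e) covers 3:e
5(b) covers 2:a, 4:e
6(b) covers 5:b
7(f) covers 6:b
floor of heap: 0:b
completions by unplaced set U, small U first (add the entries for U minus each lowest piece of U):
  |U|=1: {7}:1
  |U|=2: {6,7}:1
  |U|=3: {5,6,7}:1
  |U|=4: {2,5,6,7}:1  {4,5,6,7}:1
  |U|=5: {2,4,5,6,7}:2  {3,4,5,6,7}:1
  |U|=6: {1,3,4,5,6,7}:1  {2,3,4,5,6,7}:3
  start at 0(b): 4

4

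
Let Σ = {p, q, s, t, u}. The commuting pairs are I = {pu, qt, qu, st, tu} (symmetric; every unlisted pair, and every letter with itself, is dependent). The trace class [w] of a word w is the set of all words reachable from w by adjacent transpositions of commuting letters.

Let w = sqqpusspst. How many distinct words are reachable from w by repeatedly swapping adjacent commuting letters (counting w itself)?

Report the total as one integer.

0(s) covers ∅
1(q) covers 0:s
2(q) covers 1:q
3(p) covers 2:q
4(u) covers 0:s
5(s) covers 3:p, 4:u
6(s) covers 5:s
7(p) covers 6:s
8(s) covers 7:p
9(t) covers 7:p
floor of heap: 0:s
completions by unplaced set U, small U first (add the entries for U minus each lowest piece of U):
  |U|=1: {8}:1  {9}:1
  |U|=2: {8,9}:2
  |U|=3: {7,8,9}:2
  |U|=4: {6,7,8,9}:2
  |U|=5: {5,6,7,8,9}:2
  |U|=6: {3,5,6,7,8,9}:2  {4,5,6,7,8,9}:2
  |U|=7: {2,3,5,6,7,8,9}:2  {3,4,5,6,7,8,9}:4
  |U|=8: {1,2,3,5,6,7,8,9}:2  {2,3,4,5,6,7,8,9}:6
  start at 0(s): 8

8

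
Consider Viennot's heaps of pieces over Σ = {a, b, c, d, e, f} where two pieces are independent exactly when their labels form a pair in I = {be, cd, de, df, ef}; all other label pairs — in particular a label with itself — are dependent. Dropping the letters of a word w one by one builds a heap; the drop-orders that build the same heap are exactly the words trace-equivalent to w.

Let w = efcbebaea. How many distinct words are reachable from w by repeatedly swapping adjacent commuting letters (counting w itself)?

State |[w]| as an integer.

6

piece 0:e — minimal
piece 1:f — minimal
piece 2:c rests on {0:e, 1:f}
piece 3:b rests on {2:c}
piece 4:e rests on {2:c}
piece 5:b rests on {3:b}
piece 6:a rests on {4:e, 5:b}
piece 7:e rests on {6:a}
piece 8:a rests on {7:e}
minimal pieces: {0:e, 1:f}
ways to finish when only these pieces remain (= sum over removing one remaining piece with nothing left below it):
  1 left: {8}→1
  2 left: {7,8}→1
  3 left: {6,7,8}→1
  4 left: {4,6,7,8}→1  {5,6,7,8}→1
  5 left: {3,5,6,7,8}→1  {4,5,6,7,8}→2
  6 left: {3,4,5,6,7,8}→3
  7 left: {2,3,4,5,6,7,8}→3
  placing 0:e first → 3 extensions
  placing 1:f first → 3 extensions
total linear extensions = 6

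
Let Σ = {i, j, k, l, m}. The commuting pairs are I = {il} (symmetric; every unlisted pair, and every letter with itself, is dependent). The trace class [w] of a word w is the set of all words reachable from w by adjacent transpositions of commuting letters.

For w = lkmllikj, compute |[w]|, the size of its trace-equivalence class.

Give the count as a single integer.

3

#0=l has no predecessor
#1=k depends on [0:l]
#2=m depends on [1:k]
#3=l depends on [2:m]
#4=l depends on [3:l]
#5=i depends on [2:m]
#6=k depends on [4:l, 5:i]
#7=j depends on [6:k]
sources: [0:l]
N(rest) = Σ N(rest − s) over sources s of rest; N(one piece) = 1:
  size 1 → [7]=1
  size 2 → [6,7]=1
  size 3 → [4,6,7]=1  [5,6,7]=1
  size 4 → [3,4,6,7]=1  [4,5,6,7]=2
  size 5 → [3,4,5,6,7]=3
  size 6 → [2,3,4,5,6,7]=3
  first=0(l) contributes 3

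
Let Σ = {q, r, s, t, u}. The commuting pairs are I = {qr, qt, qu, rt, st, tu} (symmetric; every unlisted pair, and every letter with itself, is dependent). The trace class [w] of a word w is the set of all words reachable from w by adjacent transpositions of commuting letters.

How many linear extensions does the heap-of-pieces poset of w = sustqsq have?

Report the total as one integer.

drop 0:s onto floor
drop 1:u onto {0:s}
drop 2:s onto {1:u}
drop 3:t onto floor
drop 4:q onto {2:s}
drop 5:s onto {4:q}
drop 6:q onto {5:s}
ground layer = {0:s, 3:t}
drop-orders for the pieces not yet dropped (sum over which currently-grounded one goes next):
  1 to go: {3} 1  {6} 1
  2 to go: {3,6} 2  {5,6} 1
  3 to go: {3,5,6} 3  {4,5,6} 1
  4 to go: {2,4,5,6} 1  {3,4,5,6} 4
  5 to go: {1,2,4,5,6} 1  {2,3,4,5,6} 5
  if 0:s drops first: 6 orders
  if 3:t drops first: 1 orders
heap linearizations: 7

7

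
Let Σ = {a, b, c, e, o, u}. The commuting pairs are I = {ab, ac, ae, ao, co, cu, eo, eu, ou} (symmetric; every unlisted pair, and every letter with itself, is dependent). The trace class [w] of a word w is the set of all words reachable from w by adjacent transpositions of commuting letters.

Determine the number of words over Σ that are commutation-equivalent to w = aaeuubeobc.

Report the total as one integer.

10

#0=a has no predecessor
#1=a depends on [0:a]
#2=e has no predecessor
#3=u depends on [1:a]
#4=u depends on [3:u]
#5=b depends on [2:e, 4:u]
#6=e depends on [5:b]
#7=o depends on [5:b]
#8=b depends on [6:e, 7:o]
#9=c depends on [8:b]
sources: [0:a, 2:e]
N(rest) = Σ N(rest − s) over sources s of rest; N(one piece) = 1:
  size 1 → [9]=1
  size 2 → [8,9]=1
  size 3 → [6,8,9]=1  [7,8,9]=1
  size 4 → [6,7,8,9]=2
  size 5 → [5,6,7,8,9]=2
  size 6 → [2,5,6,7,8,9]=2  [4,5,6,7,8,9]=2
  size 7 → [2,4,5,6,7,8,9]=4  [3,4,5,6,7,8,9]=2
  size 8 → [1,3,4,5,6,7,8,9]=2  [2,3,4,5,6,7,8,9]=6
  first=0(a) contributes 8
  first=2(e) contributes 2
|[w]| = 10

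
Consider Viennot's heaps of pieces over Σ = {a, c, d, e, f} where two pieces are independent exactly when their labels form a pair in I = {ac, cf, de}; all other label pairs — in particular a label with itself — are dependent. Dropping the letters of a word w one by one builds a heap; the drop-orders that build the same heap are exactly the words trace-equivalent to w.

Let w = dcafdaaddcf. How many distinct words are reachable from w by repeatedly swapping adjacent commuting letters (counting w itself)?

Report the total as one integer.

0(d) covers ∅
1(c) covers 0:d
2(a) covers 0:d
3(f) covers 2:a
4(d) covers 1:c, 3:f
5(a) covers 4:d
6(a) covers 5:a
7(d) covers 6:a
8(d) covers 7:d
9(c) covers 8:d
10(f) covers 8:d
floor of heap: 0:d
completions by unplaced set U, small U first (add the entries for U minus each lowest piece of U):
  |U|=1: {9}:1  {10}:1
  |U|=2: {9,10}:2
  |U|=3: {8,9,10}:2
  |U|=4: {7,8,9,10}:2
  |U|=5: {6,7,8,9,10}:2
  |U|=6: {5,6,7,8,9,10}:2
  |U|=7: {4,5,6,7,8,9,10}:2
  |U|=8: {1,4,5,6,7,8,9,10}:2  {3,4,5,6,7,8,9,10}:2
  |U|=9: {1,3,4,5,6,7,8,9,10}:4  {2,3,4,5,6,7,8,9,10}:2
  start at 0(d): 6

6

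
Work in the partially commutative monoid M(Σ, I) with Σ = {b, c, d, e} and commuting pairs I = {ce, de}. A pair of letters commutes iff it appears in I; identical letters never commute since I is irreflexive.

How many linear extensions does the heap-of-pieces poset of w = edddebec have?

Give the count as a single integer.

20

0(e) covers ∅
1(d) covers ∅
2(d) covers 1:d
3(d) covers 2:d
4(e) covers 0:e
5(b) covers 3:d, 4:e
6(e) covers 5:b
7(c) covers 5:b
floor of heap: 0:e, 1:d
completions by unplaced set U, small U first (add the entries for U minus each lowest piece of U):
  |U|=1: {6}:1  {7}:1
  |U|=2: {6,7}:2
  |U|=3: {5,6,7}:2
  |U|=4: {3,5,6,7}:2  {4,5,6,7}:2
  |U|=5: {0,4,5,6,7}:2  {2,3,5,6,7}:2  {3,4,5,6,7}:4
  |U|=6: {0,3,4,5,6,7}:6  {1,2,3,5,6,7}:2  {2,3,4,5,6,7}:6
  start at 0(e): 8
  start at 1(d): 12
sum over floor = 20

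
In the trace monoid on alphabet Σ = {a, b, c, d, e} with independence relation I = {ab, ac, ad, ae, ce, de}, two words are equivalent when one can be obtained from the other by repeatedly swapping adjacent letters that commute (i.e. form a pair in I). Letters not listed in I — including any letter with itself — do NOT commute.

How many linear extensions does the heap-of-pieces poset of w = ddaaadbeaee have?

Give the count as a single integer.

330

drop 0:d onto floor
drop 1:d onto {0:d}
drop 2:a onto floor
drop 3:a onto {2:a}
drop 4:a onto {3:a}
drop 5:d onto {1:d}
drop 6:b onto {5:d}
drop 7:e onto {6:b}
drop 8:a onto {4:a}
drop 9:e onto {7:e}
drop 10:e onto {9:e}
ground layer = {0:d, 2:a}
drop-orders for the pieces not yet dropped (sum over which currently-grounded one goes next):
  1 to go: {8} 1  {10} 1
  2 to go: {4,8} 1  {8,10} 2  {9,10} 1
  3 to go: {3,4,8} 1  {4,8,10} 3  {7,9,10} 1  {8,9,10} 3
  4 to go: {2,3,4,8} 1  {3,4,8,10} 4  {4,8,9,10} 6  {6,7,9,10} 1  {7,8,9,10} 4
  5 to go: {2,3,4,8,10} 5  {3,4,8,9,10} 10  {4,7,8,9,10} 10  {5,6,7,9,10} 1  {6,7,8,9,10} 5
  6 to go: {1,5,6,7,9,10} 1  {2,3,4,8,9,10} 15  {3,4,7,8,9,10} 20  {4,6,7,8,9,10} 15  {5,6,7,8,9,10} 6
  7 to go: {0,1,5,6,7,9,10} 1  {1,5,6,7,8,9,10} 7  {2,3,4,7,8,9,10} 35  {3,4,6,7,8,9,10} 35  {4,5,6,7,8,9,10} 21
  8 to go: {0,1,5,6,7,8,9,10} 8  {1,4,5,6,7,8,9,10} 28  {2,3,4,6,7,8,9,10} 70  {3,4,5,6,7,8,9,10} 56
  9 to go: {0,1,4,5,6,7,8,9,10} 36  {1,3,4,5,6,7,8,9,10} 84  {2,3,4,5,6,7,8,9,10} 126
  if 0:d drops first: 210 orders
  if 2:a drops first: 120 orders
heap linearizations: 330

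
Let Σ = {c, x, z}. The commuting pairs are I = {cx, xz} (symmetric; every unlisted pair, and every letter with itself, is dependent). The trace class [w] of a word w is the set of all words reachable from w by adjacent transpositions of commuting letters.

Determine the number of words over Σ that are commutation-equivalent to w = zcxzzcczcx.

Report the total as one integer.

#0=z has no predecessor
#1=c depends on [0:z]
#2=x has no predecessor
#3=z depends on [1:c]
#4=z depends on [3:z]
#5=c depends on [4:z]
#6=c depends on [5:c]
#7=z depends on [6:c]
#8=c depends on [7:z]
#9=x depends on [2:x]
sources: [0:z, 2:x]
N(rest) = Σ N(rest − s) over sources s of rest; N(one piece) = 1:
  size 1 → [8]=1  [9]=1
  size 2 → [2,9]=1  [7,8]=1  [8,9]=2
  size 3 → [2,8,9]=3  [6,7,8]=1  [7,8,9]=3
  size 4 → [2,7,8,9]=6  [5,6,7,8]=1  [6,7,8,9]=4
  size 5 → [2,6,7,8,9]=10  [4,5,6,7,8]=1  [5,6,7,8,9]=5
  size 6 → [2,5,6,7,8,9]=15  [3,4,5,6,7,8]=1  [4,5,6,7,8,9]=6
  size 7 → [1,3,4,5,6,7,8]=1  [2,4,5,6,7,8,9]=21  [3,4,5,6,7,8,9]=7
  size 8 → [0,1,3,4,5,6,7,8]=1  [1,3,4,5,6,7,8,9]=8  [2,3,4,5,6,7,8,9]=28
  first=0(z) contributes 36
  first=2(x) contributes 9
|[w]| = 45

45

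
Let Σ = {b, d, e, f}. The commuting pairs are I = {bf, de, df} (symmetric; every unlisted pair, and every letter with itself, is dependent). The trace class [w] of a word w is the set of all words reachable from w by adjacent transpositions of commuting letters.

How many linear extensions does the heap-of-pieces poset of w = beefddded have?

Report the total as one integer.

piece 0:b — minimal
piece 1:e rests on {0:b}
piece 2:e rests on {1:e}
piece 3:f rests on {2:e}
piece 4:d rests on {0:b}
piece 5:d rests on {4:d}
piece 6:d rests on {5:d}
piece 7:e rests on {3:f}
piece 8:d rests on {6:d}
minimal pieces: {0:b}
ways to finish when only these pieces remain (= sum over removing one remaining piece with nothing left below it):
  1 left: {7}→1  {8}→1
  2 left: {3,7}→1  {6,8}→1  {7,8}→2
  3 left: {2,3,7}→1  {3,7,8}→3  {5,6,8}→1  {6,7,8}→3
  4 left: {1,2,3,7}→1  {2,3,7,8}→4  {3,6,7,8}→6  {4,5,6,8}→1  {5,6,7,8}→4
  5 left: {1,2,3,7,8}→5  {2,3,6,7,8}→10  {3,5,6,7,8}→10  {4,5,6,7,8}→5
  6 left: {1,2,3,6,7,8}→15  {2,3,5,6,7,8}→20  {3,4,5,6,7,8}→15
  7 left: {1,2,3,5,6,7,8}→35  {2,3,4,5,6,7,8}→35
  placing 0:b first → 70 extensions

70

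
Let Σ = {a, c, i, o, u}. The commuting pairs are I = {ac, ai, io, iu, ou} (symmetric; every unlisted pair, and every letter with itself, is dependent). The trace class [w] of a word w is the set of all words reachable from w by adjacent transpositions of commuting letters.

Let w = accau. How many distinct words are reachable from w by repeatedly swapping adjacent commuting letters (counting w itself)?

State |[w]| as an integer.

6

piece 0:a — minimal
piece 1:c — minimal
piece 2:c rests on {1:c}
piece 3:a rests on {0:a}
piece 4:u rests on {2:c, 3:a}
minimal pieces: {0:a, 1:c}
ways to finish when only these pieces remain (= sum over removing one remaining piece with nothing left below it):
  1 left: {4}→1
  2 left: {2,4}→1  {3,4}→1
  3 left: {0,3,4}→1  {1,2,4}→1  {2,3,4}→2
  placing 0:a first → 3 extensions
  placing 1:c first → 3 extensions
total linear extensions = 6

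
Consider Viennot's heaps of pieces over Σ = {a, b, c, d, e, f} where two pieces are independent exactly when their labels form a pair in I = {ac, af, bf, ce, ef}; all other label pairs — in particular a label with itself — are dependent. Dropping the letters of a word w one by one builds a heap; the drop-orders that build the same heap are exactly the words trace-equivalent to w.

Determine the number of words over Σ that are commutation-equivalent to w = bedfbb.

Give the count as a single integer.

piece 0:b — minimal
piece 1:e rests on {0:b}
piece 2:d rests on {1:e}
piece 3:f rests on {2:d}
piece 4:b rests on {2:d}
piece 5:b rests on {4:b}
minimal pieces: {0:b}
ways to finish when only these pieces remain (= sum over removing one remaining piece with nothing left below it):
  1 left: {3}→1  {5}→1
  2 left: {3,5}→2  {4,5}→1
  3 left: {3,4,5}→3
  4 left: {2,3,4,5}→3
  placing 0:b first → 3 extensions

3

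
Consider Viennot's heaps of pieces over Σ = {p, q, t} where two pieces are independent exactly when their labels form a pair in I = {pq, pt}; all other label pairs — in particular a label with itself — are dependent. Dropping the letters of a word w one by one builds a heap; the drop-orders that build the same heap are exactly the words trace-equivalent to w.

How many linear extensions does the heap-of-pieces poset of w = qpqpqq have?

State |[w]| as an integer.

15

piece 0:q — minimal
piece 1:p — minimal
piece 2:q rests on {0:q}
piece 3:p rests on {1:p}
piece 4:q rests on {2:q}
piece 5:q rests on {4:q}
minimal pieces: {0:q, 1:p}
ways to finish when only these pieces remain (= sum over removing one remaining piece with nothing left below it):
  1 left: {3}→1  {5}→1
  2 left: {1,3}→1  {3,5}→2  {4,5}→1
  3 left: {1,3,5}→3  {2,4,5}→1  {3,4,5}→3
  4 left: {0,2,4,5}→1  {1,3,4,5}→6  {2,3,4,5}→4
  placing 0:q first → 10 extensions
  placing 1:p first → 5 extensions
total linear extensions = 15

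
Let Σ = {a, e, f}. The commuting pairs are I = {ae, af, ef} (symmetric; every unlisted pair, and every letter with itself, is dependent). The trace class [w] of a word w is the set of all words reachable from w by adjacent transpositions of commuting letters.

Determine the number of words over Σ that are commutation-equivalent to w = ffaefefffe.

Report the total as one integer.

piece 0:f — minimal
piece 1:f rests on {0:f}
piece 2:a — minimal
piece 3:e — minimal
piece 4:f rests on {1:f}
piece 5:e rests on {3:e}
piece 6:f rests on {4:f}
piece 7:f rests on {6:f}
piece 8:f rests on {7:f}
piece 9:e rests on {5:e}
minimal pieces: {0:f, 2:a, 3:e}
ways to finish when only these pieces remain (= sum over removing one remaining piece with nothing left below it):
  1 left: {2}→1  {8}→1  {9}→1
  2 left: {2,8}→2  {2,9}→2  {5,9}→1  {7,8}→1  {8,9}→2
  3 left: {2,5,9}→3  {2,7,8}→3  {2,8,9}→6  {3,5,9}→1  {5,8,9}→3  {6,7,8}→1  {7,8,9}→3
  4 left: {2,3,5,9}→4  {2,5,8,9}→12  {2,6,7,8}→4  {2,7,8,9}→12  {3,5,8,9}→4  {4,6,7,8}→1  {5,7,8,9}→6  {6,7,8,9}→4
  5 left: {1,4,6,7,8}→1  {2,3,5,8,9}→20  {2,4,6,7,8}→5  {2,5,7,8,9}→30  {2,6,7,8,9}→20  {3,5,7,8,9}→10  {4,6,7,8,9}→5  {5,6,7,8,9}→10
  6 left: {0,1,4,6,7,8}→1  {1,2,4,6,7,8}→6  {1,4,6,7,8,9}→6  {2,3,5,7,8,9}→60  {2,4,6,7,8,9}→30  {2,5,6,7,8,9}→60  {3,5,6,7,8,9}→20  {4,5,6,7,8,9}→15
  7 left: {0,1,2,4,6,7,8}→7  {0,1,4,6,7,8,9}→7  {1,2,4,6,7,8,9}→42  {1,4,5,6,7,8,9}→21  {2,3,5,6,7,8,9}→140  {2,4,5,6,7,8,9}→105  {3,4,5,6,7,8,9}→35
  8 left: {0,1,2,4,6,7,8,9}→56  {0,1,4,5,6,7,8,9}→28  {1,2,4,5,6,7,8,9}→168  {1,3,4,5,6,7,8,9}→56  {2,3,4,5,6,7,8,9}→280
  placing 0:f first → 504 extensions
  placing 2:a first → 84 extensions
  placing 3:e first → 252 extensions
total linear extensions = 840

840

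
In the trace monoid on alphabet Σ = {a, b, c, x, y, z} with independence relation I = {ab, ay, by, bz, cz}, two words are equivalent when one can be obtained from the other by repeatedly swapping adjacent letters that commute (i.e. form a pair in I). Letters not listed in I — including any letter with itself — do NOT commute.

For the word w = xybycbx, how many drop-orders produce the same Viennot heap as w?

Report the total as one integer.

3

#0=x has no predecessor
#1=y depends on [0:x]
#2=b depends on [0:x]
#3=y depends on [1:y]
#4=c depends on [2:b, 3:y]
#5=b depends on [4:c]
#6=x depends on [5:b]
sources: [0:x]
N(rest) = Σ N(rest − s) over sources s of rest; N(one piece) = 1:
  size 1 → [6]=1
  size 2 → [5,6]=1
  size 3 → [4,5,6]=1
  size 4 → [2,4,5,6]=1  [3,4,5,6]=1
  size 5 → [1,3,4,5,6]=1  [2,3,4,5,6]=2
  first=0(x) contributes 3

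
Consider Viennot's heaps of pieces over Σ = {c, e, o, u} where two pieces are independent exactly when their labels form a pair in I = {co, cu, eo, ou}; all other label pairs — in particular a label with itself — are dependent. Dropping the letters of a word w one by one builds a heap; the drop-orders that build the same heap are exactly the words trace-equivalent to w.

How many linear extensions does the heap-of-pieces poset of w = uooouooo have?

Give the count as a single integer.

28

drop 0:u onto floor
drop 1:o onto floor
drop 2:o onto {1:o}
drop 3:o onto {2:o}
drop 4:u onto {0:u}
drop 5:o onto {3:o}
drop 6:o onto {5:o}
drop 7:o onto {6:o}
ground layer = {0:u, 1:o}
drop-orders for the pieces not yet dropped (sum over which currently-grounded one goes next):
  1 to go: {4} 1  {7} 1
  2 to go: {0,4} 1  {4,7} 2  {6,7} 1
  3 to go: {0,4,7} 3  {4,6,7} 3  {5,6,7} 1
  4 to go: {0,4,6,7} 6  {3,5,6,7} 1  {4,5,6,7} 4
  5 to go: {0,4,5,6,7} 10  {2,3,5,6,7} 1  {3,4,5,6,7} 5
  6 to go: {0,3,4,5,6,7} 15  {1,2,3,5,6,7} 1  {2,3,4,5,6,7} 6
  if 0:u drops first: 7 orders
  if 1:o drops first: 21 orders
heap linearizations: 28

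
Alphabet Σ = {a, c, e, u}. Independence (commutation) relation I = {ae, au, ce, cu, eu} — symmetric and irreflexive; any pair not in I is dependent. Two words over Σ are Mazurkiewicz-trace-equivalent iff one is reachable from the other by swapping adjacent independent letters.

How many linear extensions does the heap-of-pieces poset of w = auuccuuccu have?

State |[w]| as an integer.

252

drop 0:a onto floor
drop 1:u onto floor
drop 2:u onto {1:u}
drop 3:c onto {0:a}
drop 4:c onto {3:c}
drop 5:u onto {2:u}
drop 6:u onto {5:u}
drop 7:c onto {4:c}
drop 8:c onto {7:c}
drop 9:u onto {6:u}
ground layer = {0:a, 1:u}
drop-orders for the pieces not yet dropped (sum over which currently-grounded one goes next):
  1 to go: {8} 1  {9} 1
  2 to go: {6,9} 1  {7,8} 1  {8,9} 2
  3 to go: {4,7,8} 1  {5,6,9} 1  {6,8,9} 3  {7,8,9} 3
  4 to go: {2,5,6,9} 1  {3,4,7,8} 1  {4,7,8,9} 4  {5,6,8,9} 4  {6,7,8,9} 6
  5 to go: {0,3,4,7,8} 1  {1,2,5,6,9} 1  {2,5,6,8,9} 5  {3,4,7,8,9} 5  {4,6,7,8,9} 10  {5,6,7,8,9} 10
  6 to go: {0,3,4,7,8,9} 6  {1,2,5,6,8,9} 6  {2,5,6,7,8,9} 15  {3,4,6,7,8,9} 15  {4,5,6,7,8,9} 20
  7 to go: {0,3,4,6,7,8,9} 21  {1,2,5,6,7,8,9} 21  {2,4,5,6,7,8,9} 35  {3,4,5,6,7,8,9} 35
  8 to go: {0,3,4,5,6,7,8,9} 56  {1,2,4,5,6,7,8,9} 56  {2,3,4,5,6,7,8,9} 70
  if 0:a drops first: 126 orders
  if 1:u drops first: 126 orders
heap linearizations: 252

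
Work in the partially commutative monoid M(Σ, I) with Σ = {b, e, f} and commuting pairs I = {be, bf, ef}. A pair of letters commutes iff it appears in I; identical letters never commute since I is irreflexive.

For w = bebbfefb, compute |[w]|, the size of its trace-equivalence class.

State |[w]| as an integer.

#0=b has no predecessor
#1=e has no predecessor
#2=b depends on [0:b]
#3=b depends on [2:b]
#4=f has no predecessor
#5=e depends on [1:e]
#6=f depends on [4:f]
#7=b depends on [3:b]
sources: [0:b, 1:e, 4:f]
N(rest) = Σ N(rest − s) over sources s of rest; N(one piece) = 1:
  size 1 → [5]=1  [6]=1  [7]=1
  size 2 → [1,5]=1  [3,7]=1  [4,6]=1  [5,6]=2  [5,7]=2  [6,7]=2
  size 3 → [1,5,6]=3  [1,5,7]=3  [2,3,7]=1  [3,5,7]=3  [3,6,7]=3  [4,5,6]=3  [4,6,7]=3  [5,6,7]=6
  size 4 → [0,2,3,7]=1  [1,3,5,7]=6  [1,4,5,6]=6  [1,5,6,7]=12  [2,3,5,7]=4  [2,3,6,7]=4  [3,4,6,7]=6  [3,5,6,7]=12  [4,5,6,7]=12
  size 5 → [0,2,3,5,7]=5  [0,2,3,6,7]=5  [1,2,3,5,7]=10  [1,3,5,6,7]=30  [1,4,5,6,7]=30  [2,3,4,6,7]=10  [2,3,5,6,7]=20  [3,4,5,6,7]=30
  size 6 → [0,1,2,3,5,7]=15  [0,2,3,4,6,7]=15  [0,2,3,5,6,7]=30  [1,2,3,5,6,7]=60  [1,3,4,5,6,7]=90  [2,3,4,5,6,7]=60
  first=0(b) contributes 210
  first=1(e) contributes 105
  first=4(f) contributes 105
|[w]| = 420

420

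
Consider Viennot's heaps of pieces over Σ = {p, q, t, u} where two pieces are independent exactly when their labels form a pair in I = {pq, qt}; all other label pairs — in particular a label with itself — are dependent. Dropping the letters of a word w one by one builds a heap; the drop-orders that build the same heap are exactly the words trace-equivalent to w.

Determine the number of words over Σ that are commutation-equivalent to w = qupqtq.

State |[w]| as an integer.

6

#0=q has no predecessor
#1=u depends on [0:q]
#2=p depends on [1:u]
#3=q depends on [1:u]
#4=t depends on [2:p]
#5=q depends on [3:q]
sources: [0:q]
N(rest) = Σ N(rest − s) over sources s of rest; N(one piece) = 1:
  size 1 → [4]=1  [5]=1
  size 2 → [2,4]=1  [3,5]=1  [4,5]=2
  size 3 → [2,4,5]=3  [3,4,5]=3
  size 4 → [2,3,4,5]=6
  first=0(q) contributes 6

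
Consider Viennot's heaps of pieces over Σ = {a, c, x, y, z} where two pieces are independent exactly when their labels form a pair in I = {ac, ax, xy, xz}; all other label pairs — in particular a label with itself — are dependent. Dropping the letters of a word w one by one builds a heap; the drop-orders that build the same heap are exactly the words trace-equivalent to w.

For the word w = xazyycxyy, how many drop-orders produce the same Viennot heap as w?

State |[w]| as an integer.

15

0(x) covers ∅
1(a) covers ∅
2(z) covers 1:a
3(y) covers 2:z
4(y) covers 3:y
5(c) covers 0:x, 4:y
6(x) covers 5:c
7(y) covers 5:c
8(y) covers 7:y
floor of heap: 0:x, 1:a
completions by unplaced set U, small U first (add the entries for U minus each lowest piece of U):
  |U|=1: {6}:1  {8}:1
  |U|=2: {6,8}:2  {7,8}:1
  |U|=3: {6,7,8}:3
  |U|=4: {5,6,7,8}:3
  |U|=5: {0,5,6,7,8}:3  {4,5,6,7,8}:3
  |U|=6: {0,4,5,6,7,8}:6  {3,4,5,6,7,8}:3
  |U|=7: {0,3,4,5,6,7,8}:9  {2,3,4,5,6,7,8}:3
  start at 0(x): 3
  start at 1(a): 12
sum over floor = 15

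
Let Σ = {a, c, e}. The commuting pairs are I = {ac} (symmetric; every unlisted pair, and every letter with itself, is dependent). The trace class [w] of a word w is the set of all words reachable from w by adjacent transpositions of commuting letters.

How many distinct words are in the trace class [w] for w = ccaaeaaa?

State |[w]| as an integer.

drop 0:c onto floor
drop 1:c onto {0:c}
drop 2:a onto floor
drop 3:a onto {2:a}
drop 4:e onto {1:c, 3:a}
drop 5:a onto {4:e}
drop 6:a onto {5:a}
drop 7:a onto {6:a}
ground layer = {0:c, 2:a}
drop-orders for the pieces not yet dropped (sum over which currently-grounded one goes next):
  1 to go: {7} 1
  2 to go: {6,7} 1
  3 to go: {5,6,7} 1
  4 to go: {4,5,6,7} 1
  5 to go: {1,4,5,6,7} 1  {3,4,5,6,7} 1
  6 to go: {0,1,4,5,6,7} 1  {1,3,4,5,6,7} 2  {2,3,4,5,6,7} 1
  if 0:c drops first: 3 orders
  if 2:a drops first: 3 orders
heap linearizations: 6

6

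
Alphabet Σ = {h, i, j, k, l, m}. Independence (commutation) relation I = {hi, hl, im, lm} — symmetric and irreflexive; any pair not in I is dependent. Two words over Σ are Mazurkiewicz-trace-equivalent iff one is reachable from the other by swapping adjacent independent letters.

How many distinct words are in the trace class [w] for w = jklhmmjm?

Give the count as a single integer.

drop 0:j onto floor
drop 1:k onto {0:j}
drop 2:l onto {1:k}
drop 3:h onto {1:k}
drop 4:m onto {3:h}
drop 5:m onto {4:m}
drop 6:j onto {2:l, 5:m}
drop 7:m onto {6:j}
ground layer = {0:j}
drop-orders for the pieces not yet dropped (sum over which currently-grounded one goes next):
  1 to go: {7} 1
  2 to go: {6,7} 1
  3 to go: {2,6,7} 1  {5,6,7} 1
  4 to go: {2,5,6,7} 2  {4,5,6,7} 1
  5 to go: {2,4,5,6,7} 3  {3,4,5,6,7} 1
  6 to go: {2,3,4,5,6,7} 4
  if 0:j drops first: 4 orders

4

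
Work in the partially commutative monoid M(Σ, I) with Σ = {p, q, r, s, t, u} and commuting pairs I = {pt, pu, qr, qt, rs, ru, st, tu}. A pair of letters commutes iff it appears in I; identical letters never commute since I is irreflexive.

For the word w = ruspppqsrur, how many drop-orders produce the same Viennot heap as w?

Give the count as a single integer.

drop 0:r onto floor
drop 1:u onto floor
drop 2:s onto {1:u}
drop 3:p onto {0:r, 2:s}
drop 4:p onto {3:p}
drop 5:p onto {4:p}
drop 6:q onto {5:p}
drop 7:s onto {6:q}
drop 8:r onto {5:p}
drop 9:u onto {7:s}
drop 10:r onto {8:r}
ground layer = {0:r, 1:u}
drop-orders for the pieces not yet dropped (sum over which currently-grounded one goes next):
  1 to go: {9} 1  {10} 1
  2 to go: {7,9} 1  {8,10} 1  {9,10} 2
  3 to go: {6,7,9} 1  {7,9,10} 3  {8,9,10} 3
  4 to go: {6,7,9,10} 4  {7,8,9,10} 6
  5 to go: {6,7,8,9,10} 10
  6 to go: {5,6,7,8,9,10} 10
  7 to go: {4,5,6,7,8,9,10} 10
  8 to go: {3,4,5,6,7,8,9,10} 10
  9 to go: {0,3,4,5,6,7,8,9,10} 10  {2,3,4,5,6,7,8,9,10} 10
  if 0:r drops first: 10 orders
  if 1:u drops first: 20 orders
heap linearizations: 30

30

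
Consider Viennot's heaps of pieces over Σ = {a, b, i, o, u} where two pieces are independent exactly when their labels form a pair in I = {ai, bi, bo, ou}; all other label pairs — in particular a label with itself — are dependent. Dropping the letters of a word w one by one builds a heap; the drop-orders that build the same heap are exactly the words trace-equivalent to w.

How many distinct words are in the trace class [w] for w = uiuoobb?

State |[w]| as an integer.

piece 0:u — minimal
piece 1:i rests on {0:u}
piece 2:u rests on {1:i}
piece 3:o rests on {1:i}
piece 4:o rests on {3:o}
piece 5:b rests on {2:u}
piece 6:b rests on {5:b}
minimal pieces: {0:u}
ways to finish when only these pieces remain (= sum over removing one remaining piece with nothing left below it):
  1 left: {4}→1  {6}→1
  2 left: {3,4}→1  {4,6}→2  {5,6}→1
  3 left: {2,5,6}→1  {3,4,6}→3  {4,5,6}→3
  4 left: {2,4,5,6}→4  {3,4,5,6}→6
  5 left: {2,3,4,5,6}→10
  placing 0:u first → 10 extensions

10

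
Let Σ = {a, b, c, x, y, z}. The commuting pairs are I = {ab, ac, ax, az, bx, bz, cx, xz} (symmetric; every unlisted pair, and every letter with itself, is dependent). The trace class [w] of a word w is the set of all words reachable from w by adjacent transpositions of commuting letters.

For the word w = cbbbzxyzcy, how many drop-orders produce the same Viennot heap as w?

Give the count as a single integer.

piece 0:c — minimal
piece 1:b rests on {0:c}
piece 2:b rests on {1:b}
piece 3:b rests on {2:b}
piece 4:z rests on {0:c}
piece 5:x — minimal
piece 6:y rests on {3:b, 4:z, 5:x}
piece 7:z rests on {6:y}
piece 8:c rests on {7:z}
piece 9:y rests on {8:c}
minimal pieces: {0:c, 5:x}
ways to finish when only these pieces remain (= sum over removing one remaining piece with nothing left below it):
  1 left: {9}→1
  2 left: {8,9}→1
  3 left: {7,8,9}→1
  4 left: {6,7,8,9}→1
  5 left: {3,6,7,8,9}→1  {4,6,7,8,9}→1  {5,6,7,8,9}→1
  6 left: {2,3,6,7,8,9}→1  {3,4,6,7,8,9}→2  {3,5,6,7,8,9}→2  {4,5,6,7,8,9}→2
  7 left: {1,2,3,6,7,8,9}→1  {2,3,4,6,7,8,9}→3  {2,3,5,6,7,8,9}→3  {3,4,5,6,7,8,9}→6
  8 left: {1,2,3,4,6,7,8,9}→4  {1,2,3,5,6,7,8,9}→4  {2,3,4,5,6,7,8,9}→12
  placing 0:c first → 20 extensions
  placing 5:x first → 4 extensions
total linear extensions = 24

24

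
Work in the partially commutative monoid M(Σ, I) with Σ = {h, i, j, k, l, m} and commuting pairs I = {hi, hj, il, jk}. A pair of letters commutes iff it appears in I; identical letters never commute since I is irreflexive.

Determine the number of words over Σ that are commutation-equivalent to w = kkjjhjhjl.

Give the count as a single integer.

70

piece 0:k — minimal
piece 1:k rests on {0:k}
piece 2:j — minimal
piece 3:j rests on {2:j}
piece 4:h rests on {1:k}
piece 5:j rests on {3:j}
piece 6:h rests on {4:h}
piece 7:j rests on {5:j}
piece 8:l rests on {6:h, 7:j}
minimal pieces: {0:k, 2:j}
ways to finish when only these pieces remain (= sum over removing one remaining piece with nothing left below it):
  1 left: {8}→1
  2 left: {6,8}→1  {7,8}→1
  3 left: {4,6,8}→1  {5,7,8}→1  {6,7,8}→2
  4 left: {1,4,6,8}→1  {3,5,7,8}→1  {4,6,7,8}→3  {5,6,7,8}→3
  5 left: {0,1,4,6,8}→1  {1,4,6,7,8}→4  {2,3,5,7,8}→1  {3,5,6,7,8}→4  {4,5,6,7,8}→6
  6 left: {0,1,4,6,7,8}→5  {1,4,5,6,7,8}→10  {2,3,5,6,7,8}→5  {3,4,5,6,7,8}→10
  7 left: {0,1,4,5,6,7,8}→15  {1,3,4,5,6,7,8}→20  {2,3,4,5,6,7,8}→15
  placing 0:k first → 35 extensions
  placing 2:j first → 35 extensions
total linear extensions = 70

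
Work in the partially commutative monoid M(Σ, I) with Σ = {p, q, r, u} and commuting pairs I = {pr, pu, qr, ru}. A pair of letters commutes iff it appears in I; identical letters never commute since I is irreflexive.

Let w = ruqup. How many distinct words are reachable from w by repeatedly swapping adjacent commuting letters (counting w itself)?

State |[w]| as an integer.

0(r) covers ∅
1(u) covers ∅
2(q) covers 1:u
3(u) covers 2:q
4(p) covers 2:q
floor of heap: 0:r, 1:u
completions by unplaced set U, small U first (add the entries for U minus each lowest piece of U):
  |U|=1: {0}:1  {3}:1  {4}:1
  |U|=2: {0,3}:2  {0,4}:2  {3,4}:2
  |U|=3: {0,3,4}:6  {2,3,4}:2
  start at 0(r): 2
  start at 1(u): 8
sum over floor = 10

10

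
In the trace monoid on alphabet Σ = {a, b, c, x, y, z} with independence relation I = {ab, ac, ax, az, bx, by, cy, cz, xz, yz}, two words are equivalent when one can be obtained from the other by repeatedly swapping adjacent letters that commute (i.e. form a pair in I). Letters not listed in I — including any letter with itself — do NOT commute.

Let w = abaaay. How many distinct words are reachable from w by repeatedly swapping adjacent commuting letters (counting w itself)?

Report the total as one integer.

6

#0=a has no predecessor
#1=b has no predecessor
#2=a depends on [0:a]
#3=a depends on [2:a]
#4=a depends on [3:a]
#5=y depends on [4:a]
sources: [0:a, 1:b]
N(rest) = Σ N(rest − s) over sources s of rest; N(one piece) = 1:
  size 1 → [1]=1  [5]=1
  size 2 → [1,5]=2  [4,5]=1
  size 3 → [1,4,5]=3  [3,4,5]=1
  size 4 → [1,3,4,5]=4  [2,3,4,5]=1
  first=0(a) contributes 5
  first=1(b) contributes 1
|[w]| = 6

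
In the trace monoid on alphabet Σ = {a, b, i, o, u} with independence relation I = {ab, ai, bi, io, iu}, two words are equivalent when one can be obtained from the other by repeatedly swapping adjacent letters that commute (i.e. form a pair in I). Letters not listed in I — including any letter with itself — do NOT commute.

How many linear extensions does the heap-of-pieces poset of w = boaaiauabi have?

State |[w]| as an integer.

drop 0:b onto floor
drop 1:o onto {0:b}
drop 2:a onto {1:o}
drop 3:a onto {2:a}
drop 4:i onto floor
drop 5:a onto {3:a}
drop 6:u onto {5:a}
drop 7:a onto {6:u}
drop 8:b onto {6:u}
drop 9:i onto {4:i}
ground layer = {0:b, 4:i}
drop-orders for the pieces not yet dropped (sum over which currently-grounded one goes next):
  1 to go: {7} 1  {8} 1  {9} 1
  2 to go: {4,9} 1  {7,8} 2  {7,9} 2  {8,9} 2
  3 to go: {4,7,9} 3  {4,8,9} 3  {6,7,8} 2  {7,8,9} 6
  4 to go: {4,7,8,9} 12  {5,6,7,8} 2  {6,7,8,9} 8
  5 to go: {3,5,6,7,8} 2  {4,6,7,8,9} 20  {5,6,7,8,9} 10
  6 to go: {2,3,5,6,7,8} 2  {3,5,6,7,8,9} 12  {4,5,6,7,8,9} 30
  7 to go: {1,2,3,5,6,7,8} 2  {2,3,5,6,7,8,9} 14  {3,4,5,6,7,8,9} 42
  8 to go: {0,1,2,3,5,6,7,8} 2  {1,2,3,5,6,7,8,9} 16  {2,3,4,5,6,7,8,9} 56
  if 0:b drops first: 72 orders
  if 4:i drops first: 18 orders
heap linearizations: 90

90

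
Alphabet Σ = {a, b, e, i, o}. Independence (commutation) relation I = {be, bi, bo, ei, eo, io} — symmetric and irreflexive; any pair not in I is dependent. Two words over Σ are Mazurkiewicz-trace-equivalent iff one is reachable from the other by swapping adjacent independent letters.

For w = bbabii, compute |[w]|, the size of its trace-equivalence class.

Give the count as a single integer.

#0=b has no predecessor
#1=b depends on [0:b]
#2=a depends on [1:b]
#3=b depends on [2:a]
#4=i depends on [2:a]
#5=i depends on [4:i]
sources: [0:b]
N(rest) = Σ N(rest − s) over sources s of rest; N(one piece) = 1:
  size 1 → [3]=1  [5]=1
  size 2 → [3,5]=2  [4,5]=1
  size 3 → [3,4,5]=3
  size 4 → [2,3,4,5]=3
  first=0(b) contributes 3

3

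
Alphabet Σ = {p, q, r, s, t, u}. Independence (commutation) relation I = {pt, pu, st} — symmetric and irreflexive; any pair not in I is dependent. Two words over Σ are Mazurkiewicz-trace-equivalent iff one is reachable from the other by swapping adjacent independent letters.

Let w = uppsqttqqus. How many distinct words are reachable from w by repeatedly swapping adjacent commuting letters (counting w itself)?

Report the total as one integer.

0(u) covers ∅
1(p) covers ∅
2(p) covers 1:p
3(s) covers 0:u, 2:p
4(q) covers 3:s
5(t) covers 4:q
6(t) covers 5:t
7(q) covers 6:t
8(q) covers 7:q
9(u) covers 8:q
10(s) covers 9:u
floor of heap: 0:u, 1:p
completions by unplaced set U, small U first (add the entries for U minus each lowest piece of U):
  |U|=1: {10}:1
  |U|=2: {9,10}:1
  |U|=3: {8,9,10}:1
  |U|=4: {7,8,9,10}:1
  |U|=5: {6,7,8,9,10}:1
  |U|=6: {5,6,7,8,9,10}:1
  |U|=7: {4,5,6,7,8,9,10}:1
  |U|=8: {3,4,5,6,7,8,9,10}:1
  |U|=9: {0,3,4,5,6,7,8,9,10}:1  {2,3,4,5,6,7,8,9,10}:1
  start at 0(u): 1
  start at 1(p): 2
sum over floor = 3

3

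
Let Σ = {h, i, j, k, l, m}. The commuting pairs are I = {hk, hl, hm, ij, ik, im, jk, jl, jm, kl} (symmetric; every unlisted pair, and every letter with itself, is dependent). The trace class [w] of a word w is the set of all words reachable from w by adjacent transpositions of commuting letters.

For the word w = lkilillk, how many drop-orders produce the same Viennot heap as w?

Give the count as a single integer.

drop 0:l onto floor
drop 1:k onto floor
drop 2:i onto {0:l}
drop 3:l onto {2:i}
drop 4:i onto {3:l}
drop 5:l onto {4:i}
drop 6:l onto {5:l}
drop 7:k onto {1:k}
ground layer = {0:l, 1:k}
drop-orders for the pieces not yet dropped (sum over which currently-grounded one goes next):
  1 to go: {6} 1  {7} 1
  2 to go: {1,7} 1  {5,6} 1  {6,7} 2
  3 to go: {1,6,7} 3  {4,5,6} 1  {5,6,7} 3
  4 to go: {1,5,6,7} 6  {3,4,5,6} 1  {4,5,6,7} 4
  5 to go: {1,4,5,6,7} 10  {2,3,4,5,6} 1  {3,4,5,6,7} 5
  6 to go: {0,2,3,4,5,6} 1  {1,3,4,5,6,7} 15  {2,3,4,5,6,7} 6
  if 0:l drops first: 21 orders
  if 1:k drops first: 7 orders
heap linearizations: 28

28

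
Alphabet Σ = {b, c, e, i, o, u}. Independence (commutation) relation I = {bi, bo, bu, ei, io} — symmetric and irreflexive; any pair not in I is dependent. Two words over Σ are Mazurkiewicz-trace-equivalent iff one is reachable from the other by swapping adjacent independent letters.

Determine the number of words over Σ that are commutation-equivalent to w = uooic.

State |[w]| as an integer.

0(u) covers ∅
1(o) covers 0:u
2(o) covers 1:o
3(i) covers 0:u
4(c) covers 2:o, 3:i
floor of heap: 0:u
completions by unplaced set U, small U first (add the entries for U minus each lowest piece of U):
  |U|=1: {4}:1
  |U|=2: {2,4}:1  {3,4}:1
  |U|=3: {1,2,4}:1  {2,3,4}:2
  start at 0(u): 3

3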